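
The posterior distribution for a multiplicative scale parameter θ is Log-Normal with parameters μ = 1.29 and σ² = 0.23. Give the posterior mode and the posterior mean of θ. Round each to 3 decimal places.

MAP = 2.886; posterior mean = 4.076

Mode = exp(μ − σ²) = exp(1.06) = 2.886.
Mean = exp(μ + σ²/2) = exp(1.405) = 4.076.
Mean > mode: the posterior has a right tail.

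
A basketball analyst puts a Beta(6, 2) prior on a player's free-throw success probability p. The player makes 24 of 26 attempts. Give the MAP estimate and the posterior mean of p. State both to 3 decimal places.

Posterior: Beta(6+24, 2+2) = Beta(30, 4).
Mode = (30−1)/(30+4−2) = 29/32 = 0.906.
Mean = 30/(30+4) = 30/34 = 0.882.

MAP estimate = 0.906, posterior mean = 0.882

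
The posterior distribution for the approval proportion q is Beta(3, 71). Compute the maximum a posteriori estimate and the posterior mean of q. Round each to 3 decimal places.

Mode = (3−1)/(3+71−2) = 2/72 = 0.028.
Mean = 3/(3+71) = 3/74 = 0.041.

q_MAP = 0.028, E[q|data] = 0.041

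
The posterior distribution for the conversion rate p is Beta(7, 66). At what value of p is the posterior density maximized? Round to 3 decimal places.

Mode = (7−1)/(7+66−2) = 6/71 = 0.085.
Mean = 7/(7+66) = 7/73 = 0.096.
This is the posterior mode — the MAP estimate.

0.085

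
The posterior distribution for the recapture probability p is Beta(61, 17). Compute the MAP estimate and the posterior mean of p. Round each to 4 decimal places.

MAP estimate = 0.7895, posterior mean = 0.7821

Mode = (61−1)/(61+17−2) = 60/76 = 0.7895.
Mean = 61/(61+17) = 61/78 = 0.7821.
Left-skewed posterior ⇒ mean < mode.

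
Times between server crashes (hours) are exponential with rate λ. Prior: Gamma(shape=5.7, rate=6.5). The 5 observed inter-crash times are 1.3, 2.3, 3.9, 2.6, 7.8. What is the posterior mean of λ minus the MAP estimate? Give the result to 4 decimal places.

Σ times = 17.9. Posterior: Gamma(shape = 5.7+5 = 10.7, rate = 6.5+17.9 = 24.4).
Mode = (α−1)/β = 9.7/24.4 = 0.3975.
Mean = α/β = 10.7/24.4 = 0.4385.
Difference = 0.4385 − 0.3975 = 0.0410.
Mean > mode: the posterior has a right tail.

0.0410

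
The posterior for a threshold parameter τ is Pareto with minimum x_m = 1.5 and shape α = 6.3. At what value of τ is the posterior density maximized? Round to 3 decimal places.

1.500

The Pareto density is strictly decreasing on [x_m, ∞), so the mode is x_m = 1.500.
Mean = α·x_m/(α−1) = 6.3·1.5/5.3 = 1.783.
This is the posterior mode — the MAP estimate.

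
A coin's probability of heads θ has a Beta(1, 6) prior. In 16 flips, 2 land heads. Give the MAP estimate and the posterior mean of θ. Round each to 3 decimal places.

Posterior: Beta(1+2, 6+14) = Beta(3, 20).
Mode = (3−1)/(3+20−2) = 2/21 = 0.095.
Mean = 3/(3+20) = 3/23 = 0.130.
Right-skewed posterior ⇒ mode < mean.

MAP: 0.095. Posterior mean: 0.130.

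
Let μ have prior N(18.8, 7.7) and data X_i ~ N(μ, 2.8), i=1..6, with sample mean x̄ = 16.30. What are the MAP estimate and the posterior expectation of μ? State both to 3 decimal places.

Posterior for μ is Normal. Precision-weighted mean: (1/7.7·18.8 + 6/2.8·16.30) / (1/7.7 + 6/2.8) = 16.443.
A Normal posterior is symmetric, so mode = mean.

MAP = 16.443, posterior mean = 16.443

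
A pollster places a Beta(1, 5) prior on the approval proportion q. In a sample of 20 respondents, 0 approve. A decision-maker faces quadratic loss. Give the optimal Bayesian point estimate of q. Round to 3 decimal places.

Posterior: Beta(1+0, 5+20) = Beta(1, 25).
Since α = 1 ≤ 1 and β > 1, the Beta density is monotone decreasing on [0,1]; the mode is at 0.
Mean = 1/(1+25) = 0.038.
Quadratic loss ⇒ the optimal estimator is the posterior mean.

0.038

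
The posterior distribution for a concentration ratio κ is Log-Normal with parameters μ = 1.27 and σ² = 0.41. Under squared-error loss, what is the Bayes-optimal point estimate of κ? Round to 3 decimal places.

4.371

Mode = exp(μ − σ²) = exp(0.86) = 2.363.
Mean = exp(μ + σ²/2) = exp(1.475) = 4.371.
Squared-error loss ⇒ the optimal estimator is the posterior mean.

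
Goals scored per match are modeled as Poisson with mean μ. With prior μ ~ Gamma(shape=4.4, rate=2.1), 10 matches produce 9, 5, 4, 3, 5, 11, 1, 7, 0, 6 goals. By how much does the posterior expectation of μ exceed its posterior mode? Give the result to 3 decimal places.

Σ counts = 51. Posterior: Gamma(shape = 4.4+51 = 55.4, rate = 2.1+10 = 12.1).
Mode = (α−1)/β = 54.4/12.1 = 4.496.
Mean = α/β = 55.4/12.1 = 4.579.
Difference = 4.579 − 4.496 = 0.083.

0.083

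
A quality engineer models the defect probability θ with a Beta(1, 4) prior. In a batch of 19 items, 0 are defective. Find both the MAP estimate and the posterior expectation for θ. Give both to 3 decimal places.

Posterior: Beta(1+0, 4+19) = Beta(1, 23).
Since α = 1 ≤ 1 and β > 1, the Beta density is monotone decreasing on [0,1]; the mode is at 0.
Mean = 1/(1+23) = 0.042.
Mean > mode: the posterior has a right tail.

MAP = 0.000; posterior mean = 0.042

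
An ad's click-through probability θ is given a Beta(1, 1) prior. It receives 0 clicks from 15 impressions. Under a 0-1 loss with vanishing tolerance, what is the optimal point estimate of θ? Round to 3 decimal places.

0.000

Posterior: Beta(1+0, 1+15) = Beta(1, 16).
Since α = 1 ≤ 1 and β > 1, the Beta density is monotone decreasing on [0,1]; the mode is at 0.
Mean = 1/(1+16) = 0.059.
This is the posterior mode — the MAP estimate.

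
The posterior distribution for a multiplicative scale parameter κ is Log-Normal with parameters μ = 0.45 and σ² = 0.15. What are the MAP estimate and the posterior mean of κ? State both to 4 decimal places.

MAP = 1.3499, posterior mean = 1.6905

Mode = exp(μ − σ²) = exp(0.30) = 1.3499.
Mean = exp(μ + σ²/2) = exp(0.525) = 1.6905.
The posterior is right-skewed, so the mean exceeds the mode.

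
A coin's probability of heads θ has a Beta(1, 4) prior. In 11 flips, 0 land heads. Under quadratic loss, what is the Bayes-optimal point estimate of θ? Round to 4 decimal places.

Posterior: Beta(1+0, 4+11) = Beta(1, 15).
Since α = 1 ≤ 1 and β > 1, the Beta density is monotone decreasing on [0,1]; the mode is at 0.
Mean = 1/(1+15) = 0.0625.
Quadratic loss ⇒ the optimal estimator is the posterior mean.

0.0625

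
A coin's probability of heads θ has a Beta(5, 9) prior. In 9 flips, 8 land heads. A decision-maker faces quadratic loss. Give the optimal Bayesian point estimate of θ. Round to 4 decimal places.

0.5652

Posterior: Beta(5+8, 9+1) = Beta(13, 10).
Mode = (13−1)/(13+10−2) = 12/21 = 0.5714.
Mean = 13/(13+10) = 13/23 = 0.5652.
Quadratic loss ⇒ the optimal estimator is the posterior mean.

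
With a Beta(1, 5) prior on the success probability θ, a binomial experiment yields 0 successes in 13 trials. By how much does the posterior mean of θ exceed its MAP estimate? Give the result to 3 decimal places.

Posterior: Beta(1+0, 5+13) = Beta(1, 18).
Since α = 1 ≤ 1 and β > 1, the Beta density is monotone decreasing on [0,1]; the mode is at 0.
Mean = 1/(1+18) = 0.053.
Difference = 0.053 − 0.000 = 0.053.
Right-skewed posterior ⇒ mode < mean.

0.053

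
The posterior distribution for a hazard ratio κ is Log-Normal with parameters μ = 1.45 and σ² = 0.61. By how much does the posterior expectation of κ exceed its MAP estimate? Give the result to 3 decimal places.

3.467

Mode = exp(μ − σ²) = exp(0.84) = 2.316.
Mean = exp(μ + σ²/2) = exp(1.755) = 5.783.
Difference = 5.783 − 2.316 = 3.467.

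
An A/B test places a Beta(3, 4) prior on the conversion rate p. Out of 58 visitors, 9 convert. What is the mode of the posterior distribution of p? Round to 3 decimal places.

Posterior: Beta(3+9, 4+49) = Beta(12, 53).
Mode = (12−1)/(12+53−2) = 11/63 = 0.175.
Mean = 12/(12+53) = 12/65 = 0.185.
This is the posterior mode — the MAP estimate.

0.175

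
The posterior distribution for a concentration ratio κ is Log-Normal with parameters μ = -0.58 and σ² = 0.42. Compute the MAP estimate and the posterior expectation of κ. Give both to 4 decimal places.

MAP = 0.3679, posterior mean = 0.6907

Mode = exp(μ − σ²) = exp(-1.00) = 0.3679.
Mean = exp(μ + σ²/2) = exp(-0.370) = 0.6907.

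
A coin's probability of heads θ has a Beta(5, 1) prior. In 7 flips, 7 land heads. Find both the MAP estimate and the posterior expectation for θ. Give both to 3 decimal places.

MAP = 1.000, posterior mean = 0.923

Posterior: Beta(5+7, 1+0) = Beta(12, 1).
Since β = 1 ≤ 1 and α > 1, the Beta density is monotone increasing on [0,1]; the mode is at 1.
Mean = 12/(12+1) = 0.923.
The posterior is left-skewed, so the mode exceeds the mean.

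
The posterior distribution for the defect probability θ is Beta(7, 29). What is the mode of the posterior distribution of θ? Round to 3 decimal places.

0.176

Mode = (7−1)/(7+29−2) = 6/34 = 0.176.
Mean = 7/(7+29) = 7/36 = 0.194.
This is the posterior mode — the MAP estimate.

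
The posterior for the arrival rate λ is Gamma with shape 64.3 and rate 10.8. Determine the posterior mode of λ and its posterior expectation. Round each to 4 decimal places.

Mode = (α−1)/β = 63.3/10.8 = 5.8611.
Mean = α/β = 64.3/10.8 = 5.9537.
The posterior is right-skewed, so the mean exceeds the mode.

λ_MAP = 5.8611, E[λ|data] = 5.9537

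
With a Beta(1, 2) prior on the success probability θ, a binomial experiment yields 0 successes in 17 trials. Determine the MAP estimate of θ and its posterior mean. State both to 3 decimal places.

Posterior: Beta(1+0, 2+17) = Beta(1, 19).
Since α = 1 ≤ 1 and β > 1, the Beta density is monotone decreasing on [0,1]; the mode is at 0.
Mean = 1/(1+19) = 0.050.
The mean is pulled above the mode by the posterior's right skew.

MAP = 0.000, posterior mean = 0.050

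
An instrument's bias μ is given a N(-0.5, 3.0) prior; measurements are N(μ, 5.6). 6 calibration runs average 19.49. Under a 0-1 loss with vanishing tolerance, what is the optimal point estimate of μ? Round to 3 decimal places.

Posterior for μ is Normal. Precision-weighted mean: (1/3.0·-0.5 + 6/5.6·19.49) / (1/3.0 + 6/5.6) = 14.747.
A Normal posterior is symmetric, so mode = mean.
This is the posterior mode — the MAP estimate.

14.747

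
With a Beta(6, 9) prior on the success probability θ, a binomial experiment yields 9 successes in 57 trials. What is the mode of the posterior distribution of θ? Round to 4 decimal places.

Posterior: Beta(6+9, 9+48) = Beta(15, 57).
Mode = (15−1)/(15+57−2) = 14/70 = 0.2000.
Mean = 15/(15+57) = 15/72 = 0.2083.
This is the posterior mode — the MAP estimate.

0.2000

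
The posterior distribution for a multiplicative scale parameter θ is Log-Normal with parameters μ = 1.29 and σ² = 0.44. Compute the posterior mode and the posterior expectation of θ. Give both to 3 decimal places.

Mode = exp(μ − σ²) = exp(0.85) = 2.340.
Mean = exp(μ + σ²/2) = exp(1.510) = 4.527.

posterior mode = 2.340, posterior expectation = 4.527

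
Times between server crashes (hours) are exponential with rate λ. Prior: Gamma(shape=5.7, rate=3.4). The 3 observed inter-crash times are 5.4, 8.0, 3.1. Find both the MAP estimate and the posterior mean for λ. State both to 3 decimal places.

Σ times = 16.5. Posterior: Gamma(shape = 5.7+3 = 8.7, rate = 3.4+16.5 = 19.9).
Mode = (α−1)/β = 7.7/19.9 = 0.387.
Mean = α/β = 8.7/19.9 = 0.437.
The mean is pulled above the mode by the posterior's right skew.

MAP = 0.387, posterior mean = 0.437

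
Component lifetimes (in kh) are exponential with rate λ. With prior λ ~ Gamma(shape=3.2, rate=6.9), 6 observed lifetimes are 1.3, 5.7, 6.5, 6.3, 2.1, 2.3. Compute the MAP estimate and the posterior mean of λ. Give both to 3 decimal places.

Σ times = 24.2. Posterior: Gamma(shape = 3.2+6 = 9.2, rate = 6.9+24.2 = 31.1).
Mode = (α−1)/β = 8.2/31.1 = 0.264.
Mean = α/β = 9.2/31.1 = 0.296.

λ_MAP = 0.264, E[λ|data] = 0.296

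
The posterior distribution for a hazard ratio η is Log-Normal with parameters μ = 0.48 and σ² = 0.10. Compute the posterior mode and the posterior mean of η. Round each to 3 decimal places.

Mode = exp(μ − σ²) = exp(0.38) = 1.462.
Mean = exp(μ + σ²/2) = exp(0.530) = 1.699.
Right-skewed posterior ⇒ mode < mean.

MAP = 1.462, posterior mean = 1.699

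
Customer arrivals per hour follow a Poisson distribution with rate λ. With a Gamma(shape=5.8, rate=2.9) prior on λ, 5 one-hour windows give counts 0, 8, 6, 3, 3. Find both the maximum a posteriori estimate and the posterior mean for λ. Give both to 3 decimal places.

Σ counts = 20. Posterior: Gamma(shape = 5.8+20 = 25.8, rate = 2.9+5 = 7.9).
Mode = (α−1)/β = 24.8/7.9 = 3.139.
Mean = α/β = 25.8/7.9 = 3.266.

MAP: 3.139. Posterior mean: 3.266.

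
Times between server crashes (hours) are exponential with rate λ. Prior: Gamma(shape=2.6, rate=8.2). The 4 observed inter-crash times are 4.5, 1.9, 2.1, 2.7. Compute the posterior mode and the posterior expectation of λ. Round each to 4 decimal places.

Σ times = 11.2. Posterior: Gamma(shape = 2.6+4 = 6.6, rate = 8.2+11.2 = 19.4).
Mode = (α−1)/β = 5.6/19.4 = 0.2887.
Mean = α/β = 6.6/19.4 = 0.3402.
The mean is pulled above the mode by the posterior's right skew.

λ_MAP = 0.2887, E[λ|data] = 0.3402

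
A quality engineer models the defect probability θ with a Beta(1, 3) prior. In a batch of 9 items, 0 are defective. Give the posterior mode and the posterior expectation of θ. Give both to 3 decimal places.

Posterior: Beta(1+0, 3+9) = Beta(1, 12).
Since α = 1 ≤ 1 and β > 1, the Beta density is monotone decreasing on [0,1]; the mode is at 0.
Mean = 1/(1+12) = 0.077.

MAP = 0.000, posterior mean = 0.077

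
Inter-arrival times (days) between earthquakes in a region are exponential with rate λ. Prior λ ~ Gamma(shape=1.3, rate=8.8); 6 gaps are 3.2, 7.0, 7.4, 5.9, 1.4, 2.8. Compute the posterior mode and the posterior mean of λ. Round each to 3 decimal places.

Σ times = 27.7. Posterior: Gamma(shape = 1.3+6 = 7.3, rate = 8.8+27.7 = 36.5).
Mode = (α−1)/β = 6.3/36.5 = 0.173.
Mean = α/β = 7.3/36.5 = 0.200.
Right-skewed posterior ⇒ mode < mean.

MAP = 0.173, posterior mean = 0.200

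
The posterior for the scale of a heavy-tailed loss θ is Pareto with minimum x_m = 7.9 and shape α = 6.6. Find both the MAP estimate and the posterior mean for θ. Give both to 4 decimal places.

The Pareto density is strictly decreasing on [x_m, ∞), so the mode is x_m = 7.9000.
Mean = α·x_m/(α−1) = 6.6·7.9/5.6 = 9.3107.
The mean is pulled above the mode by the posterior's right skew.

MAP = 7.9000, posterior mean = 9.3107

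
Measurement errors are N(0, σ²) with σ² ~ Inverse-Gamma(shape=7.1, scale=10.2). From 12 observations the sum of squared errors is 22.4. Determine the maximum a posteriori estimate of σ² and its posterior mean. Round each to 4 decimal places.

Posterior: Inverse-Gamma(shape = 7.1+12/2 = 13.1, scale = 10.2+22.4/2 = 21.4).
Mode = β/(α+1) = 21.4/14.1 = 1.5177.
Mean = β/(α−1) = 21.4/12.1 = 1.7686.

MAP: 1.5177. Posterior mean: 1.7686.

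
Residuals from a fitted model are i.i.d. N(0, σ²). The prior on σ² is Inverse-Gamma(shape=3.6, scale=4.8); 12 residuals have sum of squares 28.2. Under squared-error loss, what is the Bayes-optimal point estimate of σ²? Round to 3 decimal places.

Posterior: Inverse-Gamma(shape = 3.6+12/2 = 9.6, scale = 4.8+28.2/2 = 18.9).
Mode = β/(α+1) = 18.9/10.6 = 1.783.
Mean = β/(α−1) = 18.9/8.6 = 2.198.
Squared-error loss ⇒ the optimal estimator is the posterior mean.

2.198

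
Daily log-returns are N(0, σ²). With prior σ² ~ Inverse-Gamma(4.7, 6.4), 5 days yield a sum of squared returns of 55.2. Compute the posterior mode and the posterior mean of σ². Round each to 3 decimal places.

Posterior: Inverse-Gamma(shape = 4.7+5/2 = 7.2, scale = 6.4+55.2/2 = 34.0).
Mode = β/(α+1) = 34.0/8.2 = 4.146.
Mean = β/(α−1) = 34.0/6.2 = 5.484.

MAP = 4.146; posterior mean = 5.484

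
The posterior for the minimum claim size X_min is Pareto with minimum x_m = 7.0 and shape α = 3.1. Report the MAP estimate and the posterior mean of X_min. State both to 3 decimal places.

The Pareto density is strictly decreasing on [x_m, ∞), so the mode is x_m = 7.000.
Mean = α·x_m/(α−1) = 3.1·7.0/2.1 = 10.333.

MAP = 7.000, posterior mean = 10.333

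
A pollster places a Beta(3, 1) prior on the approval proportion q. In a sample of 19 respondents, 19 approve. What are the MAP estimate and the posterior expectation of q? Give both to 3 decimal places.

Posterior: Beta(3+19, 1+0) = Beta(22, 1).
Since β = 1 ≤ 1 and α > 1, the Beta density is monotone increasing on [0,1]; the mode is at 1.
Mean = 22/(22+1) = 0.957.
Mode > mean: the posterior has a left tail.

q_MAP = 1.000, E[q|data] = 0.957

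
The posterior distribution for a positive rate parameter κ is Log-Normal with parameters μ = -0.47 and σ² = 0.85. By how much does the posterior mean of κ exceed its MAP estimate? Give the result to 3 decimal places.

Mode = exp(μ − σ²) = exp(-1.32) = 0.267.
Mean = exp(μ + σ²/2) = exp(-0.045) = 0.956.
Difference = 0.956 − 0.267 = 0.689.

0.689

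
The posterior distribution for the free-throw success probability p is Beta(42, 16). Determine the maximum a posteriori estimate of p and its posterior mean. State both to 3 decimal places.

Mode = (42−1)/(42+16−2) = 41/56 = 0.732.
Mean = 42/(42+16) = 42/58 = 0.724.

p_MAP = 0.732, E[p|data] = 0.724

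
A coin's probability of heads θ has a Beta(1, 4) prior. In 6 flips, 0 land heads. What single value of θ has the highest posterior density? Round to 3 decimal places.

Posterior: Beta(1+0, 4+6) = Beta(1, 10).
Since α = 1 ≤ 1 and β > 1, the Beta density is monotone decreasing on [0,1]; the mode is at 0.
Mean = 1/(1+10) = 0.091.
This is the posterior mode — the MAP estimate.

0.000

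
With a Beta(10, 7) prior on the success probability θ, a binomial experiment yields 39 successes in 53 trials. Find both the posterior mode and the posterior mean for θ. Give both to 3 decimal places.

Posterior: Beta(10+39, 7+14) = Beta(49, 21).
Mode = (49−1)/(49+21−2) = 48/68 = 0.706.
Mean = 49/(49+21) = 49/70 = 0.700.
The mean is pulled below the mode by the posterior's left skew.

MAP: 0.706. Posterior mean: 0.700.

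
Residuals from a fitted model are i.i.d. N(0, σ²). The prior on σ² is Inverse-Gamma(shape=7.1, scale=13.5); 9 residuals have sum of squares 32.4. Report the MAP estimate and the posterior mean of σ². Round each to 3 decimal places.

MAP: 2.357. Posterior mean: 2.802.

Posterior: Inverse-Gamma(shape = 7.1+9/2 = 11.6, scale = 13.5+32.4/2 = 29.7).
Mode = β/(α+1) = 29.7/12.6 = 2.357.
Mean = β/(α−1) = 29.7/10.6 = 2.802.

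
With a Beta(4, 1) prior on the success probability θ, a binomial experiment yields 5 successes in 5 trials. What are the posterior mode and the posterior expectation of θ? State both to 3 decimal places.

Posterior: Beta(4+5, 1+0) = Beta(9, 1).
Since β = 1 ≤ 1 and α > 1, the Beta density is monotone increasing on [0,1]; the mode is at 1.
Mean = 9/(9+1) = 0.900.

θ_MAP = 1.000, E[θ|data] = 0.900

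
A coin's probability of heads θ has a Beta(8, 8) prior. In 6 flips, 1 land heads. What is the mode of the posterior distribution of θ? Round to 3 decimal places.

0.400

Posterior: Beta(8+1, 8+5) = Beta(9, 13).
Mode = (9−1)/(9+13−2) = 8/20 = 0.400.
Mean = 9/(9+13) = 9/22 = 0.409.
This is the posterior mode — the MAP estimate.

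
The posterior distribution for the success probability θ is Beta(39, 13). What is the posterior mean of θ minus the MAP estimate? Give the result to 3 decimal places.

-0.010

Mode = (39−1)/(39+13−2) = 38/50 = 0.760.
Mean = 39/(39+13) = 39/52 = 0.750.
Difference = 0.750 − 0.760 = -0.010.
Left-skewed posterior ⇒ mean < mode.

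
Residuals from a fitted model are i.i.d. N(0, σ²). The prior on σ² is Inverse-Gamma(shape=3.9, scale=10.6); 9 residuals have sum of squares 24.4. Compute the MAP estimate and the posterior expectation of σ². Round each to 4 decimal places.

MAP: 2.4255. Posterior mean: 3.0811.

Posterior: Inverse-Gamma(shape = 3.9+9/2 = 8.4, scale = 10.6+24.4/2 = 22.8).
Mode = β/(α+1) = 22.8/9.4 = 2.4255.
Mean = β/(α−1) = 22.8/7.4 = 3.0811.
Right-skewed posterior ⇒ mode < mean.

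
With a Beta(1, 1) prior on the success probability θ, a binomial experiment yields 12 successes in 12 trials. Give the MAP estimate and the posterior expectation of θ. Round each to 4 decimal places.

MAP = 1.0000; posterior mean = 0.9286

Posterior: Beta(1+12, 1+0) = Beta(13, 1).
Since β = 1 ≤ 1 and α > 1, the Beta density is monotone increasing on [0,1]; the mode is at 1.
Mean = 13/(13+1) = 0.9286.
Left-skewed posterior ⇒ mean < mode.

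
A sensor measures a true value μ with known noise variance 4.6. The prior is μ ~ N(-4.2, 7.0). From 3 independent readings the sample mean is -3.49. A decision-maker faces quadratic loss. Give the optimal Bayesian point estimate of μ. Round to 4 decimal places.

-3.6176

Posterior for μ is Normal. Precision-weighted mean: (1/7.0·-4.2 + 3/4.6·-3.49) / (1/7.0 + 3/4.6) = -3.6176.
A Normal posterior is symmetric, so mode = mean.
Quadratic loss ⇒ the optimal estimator is the posterior mean.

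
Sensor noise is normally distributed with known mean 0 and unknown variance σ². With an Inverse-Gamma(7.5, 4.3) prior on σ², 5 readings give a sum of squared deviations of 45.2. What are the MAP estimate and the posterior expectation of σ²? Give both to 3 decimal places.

Posterior: Inverse-Gamma(shape = 7.5+5/2 = 10.0, scale = 4.3+45.2/2 = 26.9).
Mode = β/(α+1) = 26.9/11.0 = 2.445.
Mean = β/(α−1) = 26.9/9.0 = 2.989.

MAP = 2.445; posterior mean = 2.989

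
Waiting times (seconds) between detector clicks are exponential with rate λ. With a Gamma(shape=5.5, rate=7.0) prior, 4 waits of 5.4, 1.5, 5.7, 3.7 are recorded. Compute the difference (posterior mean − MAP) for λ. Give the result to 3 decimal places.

0.043

Σ times = 16.3. Posterior: Gamma(shape = 5.5+4 = 9.5, rate = 7.0+16.3 = 23.3).
Mode = (α−1)/β = 8.5/23.3 = 0.365.
Mean = α/β = 9.5/23.3 = 0.408.
Difference = 0.408 − 0.365 = 0.043.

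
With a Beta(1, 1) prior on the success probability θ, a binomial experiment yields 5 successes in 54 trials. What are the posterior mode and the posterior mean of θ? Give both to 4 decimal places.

posterior mode = 0.0926, posterior mean = 0.1071

Posterior: Beta(1+5, 1+49) = Beta(6, 50).
Mode = (6−1)/(6+50−2) = 5/54 = 0.0926.
With a flat prior the MAP equals the MLE, 5/54.
Mean = 6/(6+50) = 6/56 = 0.1071.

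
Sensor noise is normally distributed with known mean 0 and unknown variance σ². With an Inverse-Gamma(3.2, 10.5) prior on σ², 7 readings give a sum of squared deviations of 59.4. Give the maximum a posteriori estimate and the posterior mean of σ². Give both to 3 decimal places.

MAP = 5.221, posterior mean = 7.053

Posterior: Inverse-Gamma(shape = 3.2+7/2 = 6.7, scale = 10.5+59.4/2 = 40.2).
Mode = β/(α+1) = 40.2/7.7 = 5.221.
Mean = β/(α−1) = 40.2/5.7 = 7.053.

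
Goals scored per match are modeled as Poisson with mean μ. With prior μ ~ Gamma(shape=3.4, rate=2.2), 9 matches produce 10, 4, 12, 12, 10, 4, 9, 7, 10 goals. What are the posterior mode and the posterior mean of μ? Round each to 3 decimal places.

Σ counts = 78. Posterior: Gamma(shape = 3.4+78 = 81.4, rate = 2.2+9 = 11.2).
Mode = (α−1)/β = 80.4/11.2 = 7.179.
Mean = α/β = 81.4/11.2 = 7.268.
The mean is pulled above the mode by the posterior's right skew.

posterior mode = 7.179, posterior mean = 7.268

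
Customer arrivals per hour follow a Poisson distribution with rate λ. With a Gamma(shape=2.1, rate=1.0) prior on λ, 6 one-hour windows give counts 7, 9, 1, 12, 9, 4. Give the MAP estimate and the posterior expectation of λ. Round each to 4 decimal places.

Σ counts = 42. Posterior: Gamma(shape = 2.1+42 = 44.1, rate = 1.0+6 = 7.0).
Mode = (α−1)/β = 43.1/7.0 = 6.1571.
Mean = α/β = 44.1/7.0 = 6.3000.
The mean is pulled above the mode by the posterior's right skew.

MAP = 6.1571, posterior mean = 6.3000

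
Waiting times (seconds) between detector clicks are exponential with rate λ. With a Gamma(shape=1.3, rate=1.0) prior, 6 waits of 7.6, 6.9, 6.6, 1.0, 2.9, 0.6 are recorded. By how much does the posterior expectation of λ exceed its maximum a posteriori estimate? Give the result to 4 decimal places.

Σ times = 25.6. Posterior: Gamma(shape = 1.3+6 = 7.3, rate = 1.0+25.6 = 26.6).
Mode = (α−1)/β = 6.3/26.6 = 0.2368.
Mean = α/β = 7.3/26.6 = 0.2744.
Difference = 0.2744 − 0.2368 = 0.0376.

0.0376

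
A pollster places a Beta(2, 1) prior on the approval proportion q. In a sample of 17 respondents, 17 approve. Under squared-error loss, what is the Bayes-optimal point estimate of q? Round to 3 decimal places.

0.950

Posterior: Beta(2+17, 1+0) = Beta(19, 1).
Since β = 1 ≤ 1 and α > 1, the Beta density is monotone increasing on [0,1]; the mode is at 1.
Mean = 19/(19+1) = 0.950.
Squared-error loss ⇒ the optimal estimator is the posterior mean.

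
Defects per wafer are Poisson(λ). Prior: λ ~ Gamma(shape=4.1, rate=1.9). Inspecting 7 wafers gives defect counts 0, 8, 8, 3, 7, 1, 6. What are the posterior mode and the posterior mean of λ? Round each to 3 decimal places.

posterior mode = 4.056, posterior mean = 4.169

Σ counts = 33. Posterior: Gamma(shape = 4.1+33 = 37.1, rate = 1.9+7 = 8.9).
Mode = (α−1)/β = 36.1/8.9 = 4.056.
Mean = α/β = 37.1/8.9 = 4.169.
The mean is pulled above the mode by the posterior's right skew.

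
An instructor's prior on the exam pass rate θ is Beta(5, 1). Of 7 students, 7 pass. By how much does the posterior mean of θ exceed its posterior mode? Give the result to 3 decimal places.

-0.077

Posterior: Beta(5+7, 1+0) = Beta(12, 1).
Since β = 1 ≤ 1 and α > 1, the Beta density is monotone increasing on [0,1]; the mode is at 1.
Mean = 12/(12+1) = 0.923.
Difference = 0.923 − 1.000 = -0.077.
Left-skewed posterior ⇒ mean < mode.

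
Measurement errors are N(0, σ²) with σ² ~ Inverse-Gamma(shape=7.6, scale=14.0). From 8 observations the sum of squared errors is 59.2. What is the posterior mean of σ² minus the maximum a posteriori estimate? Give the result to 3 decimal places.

0.653

Posterior: Inverse-Gamma(shape = 7.6+8/2 = 11.6, scale = 14.0+59.2/2 = 43.6).
Mode = β/(α+1) = 43.6/12.6 = 3.460.
Mean = β/(α−1) = 43.6/10.6 = 4.113.
Difference = 4.113 − 3.460 = 0.653.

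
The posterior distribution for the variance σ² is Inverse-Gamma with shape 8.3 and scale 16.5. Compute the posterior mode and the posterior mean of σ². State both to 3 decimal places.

MAP = 1.774; posterior mean = 2.260

Mode = β/(α+1) = 16.5/9.3 = 1.774.
Mean = β/(α−1) = 16.5/7.3 = 2.260.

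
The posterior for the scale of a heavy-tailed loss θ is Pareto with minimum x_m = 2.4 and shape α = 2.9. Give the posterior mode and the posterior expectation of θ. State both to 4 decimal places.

The Pareto density is strictly decreasing on [x_m, ∞), so the mode is x_m = 2.4000.
Mean = α·x_m/(α−1) = 2.9·2.4/1.9 = 3.6632.
Mean > mode: the posterior has a right tail.

MAP = 2.4000; posterior mean = 3.6632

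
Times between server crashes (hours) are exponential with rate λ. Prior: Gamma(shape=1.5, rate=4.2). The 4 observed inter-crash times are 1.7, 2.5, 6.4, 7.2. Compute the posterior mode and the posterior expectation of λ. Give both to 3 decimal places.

λ_MAP = 0.205, E[λ|data] = 0.250

Σ times = 17.8. Posterior: Gamma(shape = 1.5+4 = 5.5, rate = 4.2+17.8 = 22.0).
Mode = (α−1)/β = 4.5/22.0 = 0.205.
Mean = α/β = 5.5/22.0 = 0.250.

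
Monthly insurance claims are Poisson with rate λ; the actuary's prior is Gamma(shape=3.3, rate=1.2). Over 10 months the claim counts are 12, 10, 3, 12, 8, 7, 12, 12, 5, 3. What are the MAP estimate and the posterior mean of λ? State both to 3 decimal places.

Σ counts = 84. Posterior: Gamma(shape = 3.3+84 = 87.3, rate = 1.2+10 = 11.2).
Mode = (α−1)/β = 86.3/11.2 = 7.705.
Mean = α/β = 87.3/11.2 = 7.795.

MAP = 7.705, posterior mean = 7.795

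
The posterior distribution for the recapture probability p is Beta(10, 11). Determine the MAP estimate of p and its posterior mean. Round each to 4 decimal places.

Mode = (10−1)/(10+11−2) = 9/19 = 0.4737.
Mean = 10/(10+11) = 10/21 = 0.4762.

MAP: 0.4737. Posterior mean: 0.4762.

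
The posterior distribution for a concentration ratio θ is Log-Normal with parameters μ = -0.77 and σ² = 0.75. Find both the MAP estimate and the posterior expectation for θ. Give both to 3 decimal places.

Mode = exp(μ − σ²) = exp(-1.52) = 0.219.
Mean = exp(μ + σ²/2) = exp(-0.395) = 0.674.
The mean is pulled above the mode by the posterior's right skew.

MAP = 0.219; posterior mean = 0.674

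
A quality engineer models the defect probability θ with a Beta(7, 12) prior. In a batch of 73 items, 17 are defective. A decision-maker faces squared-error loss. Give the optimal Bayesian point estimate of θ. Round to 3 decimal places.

0.261

Posterior: Beta(7+17, 12+56) = Beta(24, 68).
Mode = (24−1)/(24+68−2) = 23/90 = 0.256.
Mean = 24/(24+68) = 24/92 = 0.261.
Squared-error loss ⇒ the optimal estimator is the posterior mean.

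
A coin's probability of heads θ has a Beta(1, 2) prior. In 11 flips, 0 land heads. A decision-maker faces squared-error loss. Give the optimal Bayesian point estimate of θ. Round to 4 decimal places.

0.0714

Posterior: Beta(1+0, 2+11) = Beta(1, 13).
Since α = 1 ≤ 1 and β > 1, the Beta density is monotone decreasing on [0,1]; the mode is at 0.
Mean = 1/(1+13) = 0.0714.
Squared-error loss ⇒ the optimal estimator is the posterior mean.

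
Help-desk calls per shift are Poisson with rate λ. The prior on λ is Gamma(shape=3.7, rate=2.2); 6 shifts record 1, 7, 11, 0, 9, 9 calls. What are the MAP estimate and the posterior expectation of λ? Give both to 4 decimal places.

MAP = 4.8415; posterior mean = 4.9634

Σ counts = 37. Posterior: Gamma(shape = 3.7+37 = 40.7, rate = 2.2+6 = 8.2).
Mode = (α−1)/β = 39.7/8.2 = 4.8415.
Mean = α/β = 40.7/8.2 = 4.9634.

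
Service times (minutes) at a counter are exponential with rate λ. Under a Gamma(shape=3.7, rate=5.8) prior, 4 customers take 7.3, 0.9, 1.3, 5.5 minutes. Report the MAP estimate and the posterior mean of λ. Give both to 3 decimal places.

MAP = 0.322; posterior mean = 0.370

Σ times = 15.0. Posterior: Gamma(shape = 3.7+4 = 7.7, rate = 5.8+15.0 = 20.8).
Mode = (α−1)/β = 6.7/20.8 = 0.322.
Mean = α/β = 7.7/20.8 = 0.370.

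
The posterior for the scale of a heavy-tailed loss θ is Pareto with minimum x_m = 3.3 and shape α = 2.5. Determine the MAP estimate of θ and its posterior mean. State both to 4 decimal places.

The Pareto density is strictly decreasing on [x_m, ∞), so the mode is x_m = 3.3000.
Mean = α·x_m/(α−1) = 2.5·3.3/1.5 = 5.5000.

MAP: 3.3000. Posterior mean: 5.5000.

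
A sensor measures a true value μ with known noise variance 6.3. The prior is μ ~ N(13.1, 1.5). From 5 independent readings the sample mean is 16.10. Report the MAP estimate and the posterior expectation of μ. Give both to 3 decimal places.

Posterior for μ is Normal. Precision-weighted mean: (1/1.5·13.1 + 5/6.3·16.10) / (1/1.5 + 5/6.3) = 14.730.
A Normal posterior is symmetric, so mode = mean.

MAP = 14.730, posterior mean = 14.730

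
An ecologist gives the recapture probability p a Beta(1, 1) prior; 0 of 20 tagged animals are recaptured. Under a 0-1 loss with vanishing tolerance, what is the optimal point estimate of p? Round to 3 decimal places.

0.000

Posterior: Beta(1+0, 1+20) = Beta(1, 21).
Since α = 1 ≤ 1 and β > 1, the Beta density is monotone decreasing on [0,1]; the mode is at 0.
Mean = 1/(1+21) = 0.045.
This is the posterior mode — the MAP estimate.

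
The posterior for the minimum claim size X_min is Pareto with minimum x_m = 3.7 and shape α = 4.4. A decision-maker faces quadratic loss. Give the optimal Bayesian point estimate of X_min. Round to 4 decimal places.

4.7882

The Pareto density is strictly decreasing on [x_m, ∞), so the mode is x_m = 3.7000.
Mean = α·x_m/(α−1) = 4.4·3.7/3.4 = 4.7882.
Quadratic loss ⇒ the optimal estimator is the posterior mean.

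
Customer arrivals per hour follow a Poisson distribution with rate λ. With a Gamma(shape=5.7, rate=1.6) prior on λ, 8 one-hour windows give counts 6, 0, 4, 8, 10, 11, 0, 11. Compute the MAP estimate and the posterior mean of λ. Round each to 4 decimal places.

Σ counts = 50. Posterior: Gamma(shape = 5.7+50 = 55.7, rate = 1.6+8 = 9.6).
Mode = (α−1)/β = 54.7/9.6 = 5.6979.
Mean = α/β = 55.7/9.6 = 5.8021.

MAP = 5.6979, posterior mean = 5.8021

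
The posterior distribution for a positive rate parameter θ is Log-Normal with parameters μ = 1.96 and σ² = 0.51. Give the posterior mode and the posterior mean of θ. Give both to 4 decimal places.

MAP = 4.2631, posterior mean = 9.1614

Mode = exp(μ − σ²) = exp(1.45) = 4.2631.
Mean = exp(μ + σ²/2) = exp(2.215) = 9.1614.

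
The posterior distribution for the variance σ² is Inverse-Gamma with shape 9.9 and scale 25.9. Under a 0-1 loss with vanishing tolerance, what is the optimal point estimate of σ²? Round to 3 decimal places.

Mode = β/(α+1) = 25.9/10.9 = 2.376.
Mean = β/(α−1) = 25.9/8.9 = 2.910.
This is the posterior mode — the MAP estimate.

2.376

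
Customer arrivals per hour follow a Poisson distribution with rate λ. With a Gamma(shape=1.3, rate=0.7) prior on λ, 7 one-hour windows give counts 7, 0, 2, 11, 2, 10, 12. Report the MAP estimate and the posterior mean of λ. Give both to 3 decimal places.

Σ counts = 44. Posterior: Gamma(shape = 1.3+44 = 45.3, rate = 0.7+7 = 7.7).
Mode = (α−1)/β = 44.3/7.7 = 5.753.
Mean = α/β = 45.3/7.7 = 5.883.
The mean is pulled above the mode by the posterior's right skew.

MAP = 5.753; posterior mean = 5.883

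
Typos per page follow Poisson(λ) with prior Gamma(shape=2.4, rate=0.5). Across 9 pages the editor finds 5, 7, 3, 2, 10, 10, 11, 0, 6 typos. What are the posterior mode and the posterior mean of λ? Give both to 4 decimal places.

Σ counts = 54. Posterior: Gamma(shape = 2.4+54 = 56.4, rate = 0.5+9 = 9.5).
Mode = (α−1)/β = 55.4/9.5 = 5.8316.
Mean = α/β = 56.4/9.5 = 5.9368.

MAP = 5.8316, posterior mean = 5.9368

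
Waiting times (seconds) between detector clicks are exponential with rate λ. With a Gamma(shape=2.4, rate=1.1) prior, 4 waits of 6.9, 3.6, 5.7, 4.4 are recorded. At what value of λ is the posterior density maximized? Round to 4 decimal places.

Σ times = 20.6. Posterior: Gamma(shape = 2.4+4 = 6.4, rate = 1.1+20.6 = 21.7).
Mode = (α−1)/β = 5.4/21.7 = 0.2488.
Mean = α/β = 6.4/21.7 = 0.2949.
This is the posterior mode — the MAP estimate.

0.2488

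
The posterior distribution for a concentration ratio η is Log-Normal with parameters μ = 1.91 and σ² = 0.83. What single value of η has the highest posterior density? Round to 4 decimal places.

Mode = exp(μ − σ²) = exp(1.08) = 2.9447.
Mean = exp(μ + σ²/2) = exp(2.325) = 10.2267.
This is the posterior mode — the MAP estimate.

2.9447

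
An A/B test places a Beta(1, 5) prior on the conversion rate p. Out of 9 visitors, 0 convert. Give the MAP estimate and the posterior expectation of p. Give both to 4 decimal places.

MAP = 0.0000; posterior mean = 0.0667

Posterior: Beta(1+0, 5+9) = Beta(1, 14).
Since α = 1 ≤ 1 and β > 1, the Beta density is monotone decreasing on [0,1]; the mode is at 0.
Mean = 1/(1+14) = 0.0667.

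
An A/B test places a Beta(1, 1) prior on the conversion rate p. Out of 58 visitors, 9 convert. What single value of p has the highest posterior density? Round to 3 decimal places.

Posterior: Beta(1+9, 1+49) = Beta(10, 50).
Mode = (10−1)/(10+50−2) = 9/58 = 0.155.
With a flat prior the MAP equals the MLE, 9/58.
Mean = 10/(10+50) = 10/60 = 0.167.
This is the posterior mode — the MAP estimate.

0.155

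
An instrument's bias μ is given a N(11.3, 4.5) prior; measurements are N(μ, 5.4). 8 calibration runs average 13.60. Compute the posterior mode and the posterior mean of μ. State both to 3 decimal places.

Posterior for μ is Normal. Precision-weighted mean: (1/4.5·11.3 + 8/5.4·13.60) / (1/4.5 + 8/5.4) = 13.300.
A Normal posterior is symmetric, so mode = mean.

MAP: 13.300. Posterior mean: 13.300.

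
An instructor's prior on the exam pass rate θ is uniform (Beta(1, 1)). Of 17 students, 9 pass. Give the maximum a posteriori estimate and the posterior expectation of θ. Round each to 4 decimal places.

Posterior: Beta(1+9, 1+8) = Beta(10, 9).
Mode = (10−1)/(10+9−2) = 9/17 = 0.5294.
With a flat prior the MAP equals the MLE, 9/17.
Mean = 10/(10+9) = 10/19 = 0.5263.

maximum a posteriori estimate = 0.5294, posterior expectation = 0.5263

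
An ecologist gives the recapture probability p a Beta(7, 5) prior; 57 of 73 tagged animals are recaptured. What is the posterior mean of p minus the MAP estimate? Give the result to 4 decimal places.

Posterior: Beta(7+57, 5+16) = Beta(64, 21).
Mode = (64−1)/(64+21−2) = 63/83 = 0.7590.
Mean = 64/(64+21) = 64/85 = 0.7529.
Difference = 0.7529 − 0.7590 = -0.0061.

-0.0061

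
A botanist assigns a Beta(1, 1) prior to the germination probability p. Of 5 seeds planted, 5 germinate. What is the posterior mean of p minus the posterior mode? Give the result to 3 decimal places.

Posterior: Beta(1+5, 1+0) = Beta(6, 1).
Since β = 1 ≤ 1 and α > 1, the Beta density is monotone increasing on [0,1]; the mode is at 1.
Mean = 6/(6+1) = 0.857.
Difference = 0.857 − 1.000 = -0.143.

-0.143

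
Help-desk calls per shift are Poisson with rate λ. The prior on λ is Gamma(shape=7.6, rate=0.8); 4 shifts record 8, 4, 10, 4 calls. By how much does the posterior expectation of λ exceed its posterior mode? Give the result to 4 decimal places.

Σ counts = 26. Posterior: Gamma(shape = 7.6+26 = 33.6, rate = 0.8+4 = 4.8).
Mode = (α−1)/β = 32.6/4.8 = 6.7917.
Mean = α/β = 33.6/4.8 = 7.0000.
Difference = 7.0000 − 6.7917 = 0.2083.

0.2083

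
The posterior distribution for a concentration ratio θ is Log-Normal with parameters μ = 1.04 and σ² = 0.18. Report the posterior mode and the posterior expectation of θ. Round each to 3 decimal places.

Mode = exp(μ − σ²) = exp(0.86) = 2.363.
Mean = exp(μ + σ²/2) = exp(1.130) = 3.096.

MAP = 2.363, posterior mean = 3.096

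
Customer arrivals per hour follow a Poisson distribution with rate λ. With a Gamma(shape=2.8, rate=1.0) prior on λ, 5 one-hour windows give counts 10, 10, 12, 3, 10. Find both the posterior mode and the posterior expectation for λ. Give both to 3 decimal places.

Σ counts = 45. Posterior: Gamma(shape = 2.8+45 = 47.8, rate = 1.0+5 = 6.0).
Mode = (α−1)/β = 46.8/6.0 = 7.800.
Mean = α/β = 47.8/6.0 = 7.967.
The mean is pulled above the mode by the posterior's right skew.

λ_MAP = 7.800, E[λ|data] = 7.967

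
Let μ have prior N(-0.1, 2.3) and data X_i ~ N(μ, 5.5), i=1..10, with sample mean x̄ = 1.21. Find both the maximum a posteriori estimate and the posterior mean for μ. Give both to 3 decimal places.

Posterior for μ is Normal. Precision-weighted mean: (1/2.3·-0.1 + 10/5.5·1.21) / (1/2.3 + 10/5.5) = 0.957.
A Normal posterior is symmetric, so mode = mean.

μ_MAP = 0.957, E[μ|data] = 0.957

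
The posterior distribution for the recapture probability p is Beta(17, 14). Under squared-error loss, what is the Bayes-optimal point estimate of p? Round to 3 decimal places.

0.548

Mode = (17−1)/(17+14−2) = 16/29 = 0.552.
Mean = 17/(17+14) = 17/31 = 0.548.
Squared-error loss ⇒ the optimal estimator is the posterior mean.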